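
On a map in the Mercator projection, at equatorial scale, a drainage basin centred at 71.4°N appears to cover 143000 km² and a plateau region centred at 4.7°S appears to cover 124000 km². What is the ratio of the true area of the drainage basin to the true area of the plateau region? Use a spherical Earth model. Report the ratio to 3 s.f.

Since Mercator area scale is 1/cos²φ, the true area equals the apparent area multiplied by cos²φ.
True area of drainage basin: 143000 × cos²(71.4°) = 143000 × 0.1017 = 14550 km².
True area of plateau region: 124000 × cos²(4.7°) = 124000 × 0.9933 = 123200 km².
Ratio = 14550 / 123200 ≈ 0.118.

0.118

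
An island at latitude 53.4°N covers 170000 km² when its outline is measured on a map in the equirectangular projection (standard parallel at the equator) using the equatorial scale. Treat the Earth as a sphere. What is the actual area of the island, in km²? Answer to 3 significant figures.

In the plate carrée (x = Rλ, y = Rφ), meridians are true-scale (h = 1) and parallels are stretched by k = sec φ.
Areal scale = h·k = 1 × sec φ; at 53.4°, h = 1.000, k = 1.677, so h·k = 1.677.
True area = apparent / (areal scale) = 170000 / 1.677 ≈ 101000 km².

101000 km²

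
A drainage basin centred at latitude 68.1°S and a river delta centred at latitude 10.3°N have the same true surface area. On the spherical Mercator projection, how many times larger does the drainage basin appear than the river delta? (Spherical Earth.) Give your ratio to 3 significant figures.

6.96

Mercator areal scale is sec²φ.
At 68.1°: sec²(68.1°) = 1/0.3730² = 7.188.
At 10.3°: sec²(10.3°) = 1/0.9839² = 1.033.
Ratio = 7.188/1.033 = cos²(10.3°)/cos²(68.1°) ≈ 6.96.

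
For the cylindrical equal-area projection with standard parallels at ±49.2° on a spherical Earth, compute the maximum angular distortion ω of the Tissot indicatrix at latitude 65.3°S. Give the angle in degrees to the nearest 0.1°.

49.6°

A cylindrical equal-area projection with standard parallel φ₀ has meridian scale h = cos φ / cos φ₀ and parallel scale k = cos φ₀ / cos φ (so areas are preserved, h·k = 1).
At 65.3°: h = 0.6395, k = 1.564; principal scales a = 1.564, b = 0.6395.
sin(ω/2) = (a − b)/(a + b) = 0.9242/2.203 = 0.4195, so ω = 2 arcsin(0.4195) ≈ 49.6°.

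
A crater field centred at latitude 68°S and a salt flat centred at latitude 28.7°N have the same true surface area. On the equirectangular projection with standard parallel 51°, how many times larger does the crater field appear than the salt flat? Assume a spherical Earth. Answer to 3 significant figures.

In the equirectangular projection with standard parallel φ₀ = 51° (x = Rλ cos φ₀, y = Rφ), meridians are true-scale (h = 1) and the parallel scale is k = cos φ₀ / cos φ.
Areal scale at 68°: h·k = 1.000 × 1.680 = 1.680.
Areal scale at 28.7°: h·k = 1.000 × 0.7175 = 0.7175.
Ratio = 1.680/0.7175 ≈ 2.34.

2.34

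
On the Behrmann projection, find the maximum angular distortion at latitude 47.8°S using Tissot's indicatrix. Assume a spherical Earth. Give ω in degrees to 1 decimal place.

The Behrmann projection is cylindrical equal-area with φ₀ = 30°. A cylindrical equal-area projection with standard parallel φ₀ has meridian scale h = cos φ / cos φ₀ and parallel scale k = cos φ₀ / cos φ (so areas are preserved, h·k = 1).
At 47.8°: h = 0.7756, k = 1.289; principal scales a = 1.289, b = 0.7756.
sin(ω/2) = (a − b)/(a + b) = 0.5136/2.065 = 0.2487, so ω = 2 arcsin(0.2487) ≈ 28.8°.

28.8°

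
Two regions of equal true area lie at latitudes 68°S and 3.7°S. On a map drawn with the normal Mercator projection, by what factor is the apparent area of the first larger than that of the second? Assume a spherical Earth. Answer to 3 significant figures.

7.10

On Mercator, area is exaggerated by sec²φ = 1/cos²φ.
At 68°: sec²(68°) = 1/0.3746² = 7.126.
At 3.7°: sec²(3.7°) = 1/0.9979² = 1.004.
Ratio = 7.126/1.004 = cos²(3.7°)/cos²(68°) ≈ 7.10.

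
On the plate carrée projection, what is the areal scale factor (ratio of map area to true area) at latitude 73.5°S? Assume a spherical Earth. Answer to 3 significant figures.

For the equirectangular projection with φ₀ = 0 (plate carrée), h = 1 along meridians and k = sec φ along parallels.
Areal scale = h·k = 1 × sec φ; at 73.5°, h = 1.000, k = 3.521, so h·k = 3.521.

3.52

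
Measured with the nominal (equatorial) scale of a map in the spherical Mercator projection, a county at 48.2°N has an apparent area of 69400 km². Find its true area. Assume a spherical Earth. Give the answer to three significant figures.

Mercator is conformal, so the point scale is isotropic: h = k = sec φ = 1/cos φ.
Areal scale = k² = sec²φ = 1/cos²(48.2°) = 1/0.6665² = 2.251.
True area = apparent / (areal scale) = 69400 / 2.251 ≈ 30800 km².

30800 km²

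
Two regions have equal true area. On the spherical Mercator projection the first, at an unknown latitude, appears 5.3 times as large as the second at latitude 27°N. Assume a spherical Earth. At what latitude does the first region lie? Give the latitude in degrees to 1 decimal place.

Mercator areal scale is sec²φ, so apparent-area ratio = sec²φ₁ / sec²φ₂ = cos²φ₂ / cos²φ₁.
cos²φ₂ / cos²φ₁ = 5.3  ⇒  cos φ₁ = cos 27° / √5.3 = 0.8910/2.302 = 0.3870.
φ₁ = arccos(0.3870) ≈ 67.2°.

67.2°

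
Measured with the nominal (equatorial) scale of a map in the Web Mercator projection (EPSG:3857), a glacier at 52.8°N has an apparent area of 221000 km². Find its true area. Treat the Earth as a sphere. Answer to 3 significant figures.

80800 km²

Mercator is conformal, so the point scale is isotropic: h = k = sec φ = 1/cos φ.
Areal scale = k² = sec²φ = 1/cos²(52.8°) = 1/0.6046² = 2.736.
True area = apparent / (areal scale) = 221000 / 2.736 ≈ 80800 km².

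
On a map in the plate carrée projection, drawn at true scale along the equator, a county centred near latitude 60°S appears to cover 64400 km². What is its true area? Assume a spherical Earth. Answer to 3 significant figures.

32200 km²

Plate carrée maps x = Rλ, y = Rφ. The meridian scale is h = 1 and the parallel scale is k = 1/cos φ = sec φ.
Areal scale = h·k = 1 × sec φ; at 60°, h = 1.000, k = 2.000, so h·k = 2.000.
True area = apparent / (areal scale) = 64400 / 2.000 ≈ 32200 km².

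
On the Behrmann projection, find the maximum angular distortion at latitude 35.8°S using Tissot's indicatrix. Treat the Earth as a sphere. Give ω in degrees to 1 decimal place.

7.5°

The Behrmann projection is cylindrical equal-area with φ₀ = 30°. A cylindrical equal-area projection with standard parallel φ₀ has meridian scale h = cos φ / cos φ₀ and parallel scale k = cos φ₀ / cos φ (so areas are preserved, h·k = 1).
At 35.8°: h = 0.9365, k = 1.068; principal scales a = 1.068, b = 0.9365.
sin(ω/2) = (a − b)/(a + b) = 0.1312/2.004 = 0.06547, so ω = 2 arcsin(0.06547) ≈ 7.5°.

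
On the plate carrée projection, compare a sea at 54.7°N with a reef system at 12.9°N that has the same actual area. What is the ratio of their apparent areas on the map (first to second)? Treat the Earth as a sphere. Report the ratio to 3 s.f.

1.69

For the equirectangular projection with φ₀ = 0 (plate carrée), h = 1 along meridians and k = sec φ along parallels.
Areal scale at 54.7°: h·k = 1.000 × 1.731 = 1.731.
Areal scale at 12.9°: h·k = 1.000 × 1.026 = 1.026.
Ratio = 1.731/1.026 ≈ 1.69.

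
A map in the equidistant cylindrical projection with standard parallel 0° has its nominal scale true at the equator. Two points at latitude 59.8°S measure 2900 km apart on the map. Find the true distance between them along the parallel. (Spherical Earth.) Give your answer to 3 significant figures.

1460 km

For the equirectangular projection with φ₀ = 0 (plate carrée), h = 1 along meridians and k = sec φ along parallels.
Along the parallel at 59.8°, map distances are exaggerated by k = sec 59.8° = 1.988.
True distance = 2900 / 1.988 = 2900 × cos 59.8° ≈ 1460 km.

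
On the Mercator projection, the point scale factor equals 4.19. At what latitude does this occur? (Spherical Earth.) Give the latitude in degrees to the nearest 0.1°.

Mercator scale is k = sec φ = 1/cos φ.
1/cos φ = 4.19  ⇒  cos φ = 0.2387  ⇒  φ = arccos(0.2387) ≈ 76.2°.

76.2°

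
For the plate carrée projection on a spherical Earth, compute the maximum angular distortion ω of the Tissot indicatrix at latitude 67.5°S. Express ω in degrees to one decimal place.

53.0°

In the plate carrée (x = Rλ, y = Rφ), meridians are true-scale (h = 1) and parallels are stretched by k = sec φ.
At 67.5°: h = 1.000, k = 2.613; principal scales a = 2.613, b = 1.000.
sin(ω/2) = (a − b)/(a + b) = 1.613/3.613 = 0.4465, so ω = 2 arcsin(0.4465) ≈ 53.0°.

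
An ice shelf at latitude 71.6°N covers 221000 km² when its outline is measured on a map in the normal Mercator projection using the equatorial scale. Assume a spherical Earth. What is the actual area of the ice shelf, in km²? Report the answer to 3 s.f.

For Mercator, h = k = sec φ (a conformal cylindrical projection has a single point scale, 1/cos φ).
Areal scale = k² = sec²φ = 1/cos²(71.6°) = 1/0.3156² = 10.04.
True area = apparent / (areal scale) = 221000 / 10.04 ≈ 22000 km².

22000 km²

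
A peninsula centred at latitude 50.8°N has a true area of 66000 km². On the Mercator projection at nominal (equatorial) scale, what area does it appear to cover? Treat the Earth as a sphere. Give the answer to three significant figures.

165000 km²

Mercator is conformal, so the point scale is isotropic: h = k = sec φ = 1/cos φ.
Areal scale = k² = sec²φ = 1/cos²(50.8°) = 1/0.6320² = 2.503.
Apparent area = 66000 × 2.503 ≈ 165000 km².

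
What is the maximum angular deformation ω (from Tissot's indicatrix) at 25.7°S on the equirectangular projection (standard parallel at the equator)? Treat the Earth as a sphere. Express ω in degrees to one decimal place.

6.0°

Plate carrée maps x = Rλ, y = Rφ. The meridian scale is h = 1 and the parallel scale is k = 1/cos φ = sec φ.
At 25.7°: h = 1.000, k = 1.110; principal scales a = 1.110, b = 1.000.
sin(ω/2) = (a − b)/(a + b) = 0.1098/2.110 = 0.05204, so ω = 2 arcsin(0.05204) ≈ 6.0°.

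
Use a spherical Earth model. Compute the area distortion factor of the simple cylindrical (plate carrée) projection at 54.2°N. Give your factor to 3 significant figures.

1.71

In the plate carrée (x = Rλ, y = Rφ), meridians are true-scale (h = 1) and parallels are stretched by k = sec φ.
Areal scale = h·k = 1 × sec φ; at 54.2°, h = 1.000, k = 1.710, so h·k = 1.710.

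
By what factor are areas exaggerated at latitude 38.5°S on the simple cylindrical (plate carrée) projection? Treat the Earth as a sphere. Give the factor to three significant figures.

1.28

In the plate carrée (x = Rλ, y = Rφ), meridians are true-scale (h = 1) and parallels are stretched by k = sec φ.
Areal scale = h·k = 1 × sec φ; at 38.5°, h = 1.000, k = 1.278, so h·k = 1.278.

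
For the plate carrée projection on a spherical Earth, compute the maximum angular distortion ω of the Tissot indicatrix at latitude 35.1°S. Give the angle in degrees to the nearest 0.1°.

For the equirectangular projection with φ₀ = 0 (plate carrée), h = 1 along meridians and k = sec φ along parallels.
At 35.1°: h = 1.000, k = 1.222; principal scales a = 1.222, b = 1.000.
sin(ω/2) = (a − b)/(a + b) = 0.2223/2.222 = 0.1000, so ω = 2 arcsin(0.1000) ≈ 11.5°.

11.5°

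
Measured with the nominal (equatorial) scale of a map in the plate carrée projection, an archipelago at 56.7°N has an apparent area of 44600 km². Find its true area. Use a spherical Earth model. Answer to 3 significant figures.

Plate carrée maps x = Rλ, y = Rφ. The meridian scale is h = 1 and the parallel scale is k = 1/cos φ = sec φ.
Areal scale = h·k = 1 × sec φ; at 56.7°, h = 1.000, k = 1.821, so h·k = 1.821.
True area = apparent / (areal scale) = 44600 / 1.821 ≈ 24500 km².

24500 km²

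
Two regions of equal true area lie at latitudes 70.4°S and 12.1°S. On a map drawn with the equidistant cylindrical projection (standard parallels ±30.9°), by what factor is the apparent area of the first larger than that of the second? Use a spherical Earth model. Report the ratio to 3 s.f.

With standard parallel φ₀ = 30.9°, the equirectangular projection gives x = Rλ cos φ₀, y = Rφ, so h = 1 and k = cos 30.9° / cos φ.
Areal scale at 70.4°: h·k = 1.000 × 2.558 = 2.558.
Areal scale at 12.1°: h·k = 1.000 × 0.8776 = 0.8776.
Ratio = 2.558/0.8776 ≈ 2.91.

2.91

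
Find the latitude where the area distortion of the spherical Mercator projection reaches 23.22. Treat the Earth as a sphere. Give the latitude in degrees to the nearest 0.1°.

Mercator areal scale is sec²φ.
sec²φ = 23.22  ⇒  cos²φ = 0.04307  ⇒  cos φ = 0.2075.
φ = arccos(0.2075) ≈ 78.0°.

78.0°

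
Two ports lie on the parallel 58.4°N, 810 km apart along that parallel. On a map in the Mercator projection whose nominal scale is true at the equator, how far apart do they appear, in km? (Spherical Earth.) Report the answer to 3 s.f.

1550 km

For Mercator, h = k = sec φ (a conformal cylindrical projection has a single point scale, 1/cos φ).
Along the parallel, k = sec 58.4° = 1/0.5240 = 1.908.
Map distance = 810 × 1.908 ≈ 1550 km.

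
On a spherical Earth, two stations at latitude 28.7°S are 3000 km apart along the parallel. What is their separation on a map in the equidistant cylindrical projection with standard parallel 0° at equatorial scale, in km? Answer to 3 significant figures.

For the equirectangular projection with φ₀ = 0 (plate carrée), h = 1 along meridians and k = sec φ along parallels.
Along the parallel, k = sec 28.7° = 1/0.8771 = 1.140.
Map distance = 3000 × 1.140 ≈ 3420 km.

3420 km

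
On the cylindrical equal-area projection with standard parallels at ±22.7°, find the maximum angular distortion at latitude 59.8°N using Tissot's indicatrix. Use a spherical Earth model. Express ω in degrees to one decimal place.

For cylindrical equal-area with standard parallel φ₀, h = cos φ / cos φ₀ and k = cos φ₀ / cos φ, so h·k = 1.
At 59.8°: h = 0.5453, k = 1.834; principal scales a = 1.834, b = 0.5453.
sin(ω/2) = (a − b)/(a + b) = 1.289/2.379 = 0.5417, so ω = 2 arcsin(0.5417) ≈ 65.6°.

65.6°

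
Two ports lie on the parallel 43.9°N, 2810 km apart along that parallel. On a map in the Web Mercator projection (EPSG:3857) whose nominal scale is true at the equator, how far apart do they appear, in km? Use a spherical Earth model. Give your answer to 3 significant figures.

For Mercator, h = k = sec φ (a conformal cylindrical projection has a single point scale, 1/cos φ).
Along the parallel, k = sec 43.9° = 1/0.7206 = 1.388.
Map distance = 2810 × 1.388 ≈ 3900 km.

3900 km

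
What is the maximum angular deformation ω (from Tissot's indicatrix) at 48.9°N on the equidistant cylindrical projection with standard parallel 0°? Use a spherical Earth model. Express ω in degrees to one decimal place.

For the equirectangular projection with φ₀ = 0 (plate carrée), h = 1 along meridians and k = sec φ along parallels.
At 48.9°: h = 1.000, k = 1.521; principal scales a = 1.521, b = 1.000.
sin(ω/2) = (a − b)/(a + b) = 0.5212/2.521 = 0.2067, so ω = 2 arcsin(0.2067) ≈ 23.9°.

23.9°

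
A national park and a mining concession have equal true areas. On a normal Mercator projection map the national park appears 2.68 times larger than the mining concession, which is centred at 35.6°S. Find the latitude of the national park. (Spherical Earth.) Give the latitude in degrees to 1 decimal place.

On Mercator, (apparent₁)/(apparent₂) = sec²φ₁ / sec²φ₂ when true areas are equal.
cos²φ₂ / cos²φ₁ = 2.68  ⇒  cos φ₁ = cos 35.6° / √2.68 = 0.8131/1.637 = 0.4967.
φ₁ = arccos(0.4967) ≈ 60.2°.

60.2°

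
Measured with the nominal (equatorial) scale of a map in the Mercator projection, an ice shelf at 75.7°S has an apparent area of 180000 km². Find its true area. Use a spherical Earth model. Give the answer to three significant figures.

11000 km²

For Mercator, h = k = sec φ (a conformal cylindrical projection has a single point scale, 1/cos φ).
Areal scale = k² = sec²φ = 1/cos²(75.7°) = 1/0.2470² = 16.39.
True area = apparent / (areal scale) = 180000 / 16.39 ≈ 11000 km².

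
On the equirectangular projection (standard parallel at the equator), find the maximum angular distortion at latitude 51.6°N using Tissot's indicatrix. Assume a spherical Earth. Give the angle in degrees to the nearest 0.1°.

In the plate carrée (x = Rλ, y = Rφ), meridians are true-scale (h = 1) and parallels are stretched by k = sec φ.
At 51.6°: h = 1.000, k = 1.610; principal scales a = 1.610, b = 1.000.
sin(ω/2) = (a − b)/(a + b) = 0.6099/2.610 = 0.2337, so ω = 2 arcsin(0.2337) ≈ 27.0°.

27.0°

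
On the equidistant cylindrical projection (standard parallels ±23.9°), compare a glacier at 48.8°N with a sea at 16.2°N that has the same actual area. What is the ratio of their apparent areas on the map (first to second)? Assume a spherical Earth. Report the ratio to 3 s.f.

1.46

With standard parallel φ₀ = 23.9°, the equirectangular projection gives x = Rλ cos φ₀, y = Rφ, so h = 1 and k = cos 23.9° / cos φ.
Areal scale at 48.8°: h·k = 1.000 × 1.388 = 1.388.
Areal scale at 16.2°: h·k = 1.000 × 0.9521 = 0.9521.
Ratio = 1.388/0.9521 ≈ 1.46.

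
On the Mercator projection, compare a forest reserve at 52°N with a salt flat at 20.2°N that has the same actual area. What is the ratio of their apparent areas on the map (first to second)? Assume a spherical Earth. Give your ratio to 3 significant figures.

Mercator is conformal with k = sec φ, so areal scale = k² = sec²φ.
At 52°: sec²(52°) = 1/0.6157² = 2.638.
At 20.2°: sec²(20.2°) = 1/0.9385² = 1.135.
Ratio = 2.638/1.135 = cos²(20.2°)/cos²(52°) ≈ 2.32.

2.32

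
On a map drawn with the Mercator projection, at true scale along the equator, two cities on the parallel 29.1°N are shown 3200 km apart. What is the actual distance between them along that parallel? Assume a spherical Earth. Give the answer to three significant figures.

For Mercator, h = k = sec φ (a conformal cylindrical projection has a single point scale, 1/cos φ).
Along the parallel at 29.1°, map distances are exaggerated by k = sec 29.1° = 1.144.
True distance = 3200 / 1.144 = 3200 × cos 29.1° ≈ 2800 km.

2800 km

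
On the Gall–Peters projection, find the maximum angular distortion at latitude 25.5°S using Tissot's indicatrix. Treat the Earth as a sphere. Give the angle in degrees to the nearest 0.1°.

27.7°

The Gall–Peters projection is cylindrical equal-area with φ₀ = 45°. For cylindrical equal-area with standard parallel φ₀, h = cos φ / cos φ₀ and k = cos φ₀ / cos φ, so h·k = 1.
At 25.5°: h = 1.276, k = 0.7834; principal scales a = 1.276, b = 0.7834.
sin(ω/2) = (a − b)/(a + b) = 0.4930/2.060 = 0.2393, so ω = 2 arcsin(0.2393) ≈ 27.7°.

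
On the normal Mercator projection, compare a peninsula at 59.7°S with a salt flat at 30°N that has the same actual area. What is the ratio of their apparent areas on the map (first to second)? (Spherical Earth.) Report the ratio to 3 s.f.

Mercator areal scale is sec²φ.
At 59.7°: sec²(59.7°) = 1/0.5045² = 3.929.
At 30°: sec²(30°) = 1/0.8660² = 1.333.
Ratio = 3.929/1.333 = cos²(30°)/cos²(59.7°) ≈ 2.95.

2.95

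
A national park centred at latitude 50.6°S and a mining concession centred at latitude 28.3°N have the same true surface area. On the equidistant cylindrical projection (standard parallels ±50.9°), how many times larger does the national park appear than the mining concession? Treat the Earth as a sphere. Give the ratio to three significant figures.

With standard parallel φ₀ = 50.9°, the equirectangular projection gives x = Rλ cos φ₀, y = Rφ, so h = 1 and k = cos 50.9° / cos φ.
Areal scale at 50.6°: h·k = 1.000 × 0.9936 = 0.9936.
Areal scale at 28.3°: h·k = 1.000 × 0.7163 = 0.7163.
Ratio = 0.9936/0.7163 ≈ 1.39.

1.39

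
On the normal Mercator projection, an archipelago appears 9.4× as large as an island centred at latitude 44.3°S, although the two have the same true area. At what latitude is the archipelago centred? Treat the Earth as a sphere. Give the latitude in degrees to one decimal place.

76.5°

Mercator areal scale is sec²φ, so apparent-area ratio = sec²φ₁ / sec²φ₂ = cos²φ₂ / cos²φ₁.
cos²φ₂ / cos²φ₁ = 9.4  ⇒  cos φ₁ = cos 44.3° / √9.4 = 0.7157/3.066 = 0.2334.
φ₁ = arccos(0.2334) ≈ 76.5°.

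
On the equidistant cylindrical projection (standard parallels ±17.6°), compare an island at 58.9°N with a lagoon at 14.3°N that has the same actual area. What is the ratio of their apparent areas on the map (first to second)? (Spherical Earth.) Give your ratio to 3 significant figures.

The equidistant cylindrical projection with φ₀ = 17.6° has h = 1 (meridians true) and k = cos φ₀ / cos φ along parallels.
Areal scale at 58.9°: h·k = 1.000 × 1.845 = 1.845.
Areal scale at 14.3°: h·k = 1.000 × 0.9837 = 0.9837.
Ratio = 1.845/0.9837 ≈ 1.88.

1.88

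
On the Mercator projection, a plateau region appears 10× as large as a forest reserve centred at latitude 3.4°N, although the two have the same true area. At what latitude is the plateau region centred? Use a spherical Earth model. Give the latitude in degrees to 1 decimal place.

71.6°

For equal true areas on Mercator, apparent areas scale as sec²φ, so the ratio is cos²φ₂ / cos²φ₁.
cos²φ₂ / cos²φ₁ = 10  ⇒  cos φ₁ = cos 3.4° / √10 = 0.9982/3.162 = 0.3157.
φ₁ = arccos(0.3157) ≈ 71.6°.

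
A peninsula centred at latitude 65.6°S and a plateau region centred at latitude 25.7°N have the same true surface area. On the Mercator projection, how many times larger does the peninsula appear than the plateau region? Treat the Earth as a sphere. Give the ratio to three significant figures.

4.76

Mercator areal scale is sec²φ.
At 65.6°: sec²(65.6°) = 1/0.4131² = 5.860.
At 25.7°: sec²(25.7°) = 1/0.9011² = 1.232.
Ratio = 5.860/1.232 = cos²(25.7°)/cos²(65.6°) ≈ 4.76.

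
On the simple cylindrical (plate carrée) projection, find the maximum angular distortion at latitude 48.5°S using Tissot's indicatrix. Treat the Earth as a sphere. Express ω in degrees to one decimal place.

For the equirectangular projection with φ₀ = 0 (plate carrée), h = 1 along meridians and k = sec φ along parallels.
At 48.5°: h = 1.000, k = 1.509; principal scales a = 1.509, b = 1.000.
sin(ω/2) = (a − b)/(a + b) = 0.5092/2.509 = 0.2029, so ω = 2 arcsin(0.2029) ≈ 23.4°.

23.4°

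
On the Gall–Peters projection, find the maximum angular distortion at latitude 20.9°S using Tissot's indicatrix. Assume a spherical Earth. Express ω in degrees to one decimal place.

31.5°

Gall–Peters is a cylindrical equal-area projection with standard parallels at ±45°. Cylindrical equal-area (φ₀ = 45°): h = cos φ / cos 45° along meridians, k = cos 45° / cos φ along parallels; h·k = 1.
At 20.9°: h = 1.321, k = 0.7569; principal scales a = 1.321, b = 0.7569.
sin(ω/2) = (a − b)/(a + b) = 0.5643/2.078 = 0.2715, so ω = 2 arcsin(0.2715) ≈ 31.5°.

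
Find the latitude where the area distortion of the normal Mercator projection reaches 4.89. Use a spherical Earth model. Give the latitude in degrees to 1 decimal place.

Mercator areal scale is sec²φ.
sec²φ = 4.89  ⇒  cos²φ = 0.2045  ⇒  cos φ = 0.4522.
φ = arccos(0.4522) ≈ 63.1°.

63.1°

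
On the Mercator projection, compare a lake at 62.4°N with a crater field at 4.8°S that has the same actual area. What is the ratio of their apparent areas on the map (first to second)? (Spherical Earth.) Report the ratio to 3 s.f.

Mercator areal scale is sec²φ.
At 62.4°: sec²(62.4°) = 1/0.4633² = 4.659.
At 4.8°: sec²(4.8°) = 1/0.9965² = 1.007.
Ratio = 4.659/1.007 = cos²(4.8°)/cos²(62.4°) ≈ 4.63.

4.63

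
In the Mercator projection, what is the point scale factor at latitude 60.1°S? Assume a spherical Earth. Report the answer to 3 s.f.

2.01

The Mercator projection is conformal; its linear scale factor is the same in every direction and equals sec φ = 1/cos φ.
k = 1/cos 60.1° = 1/0.4985 = 2.006.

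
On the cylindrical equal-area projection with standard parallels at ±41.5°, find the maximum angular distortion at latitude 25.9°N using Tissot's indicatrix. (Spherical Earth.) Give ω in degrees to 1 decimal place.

20.9°

A cylindrical equal-area projection with standard parallel φ₀ has meridian scale h = cos φ / cos φ₀ and parallel scale k = cos φ₀ / cos φ (so areas are preserved, h·k = 1).
At 25.9°: h = 1.201, k = 0.8326; principal scales a = 1.201, b = 0.8326.
sin(ω/2) = (a − b)/(a + b) = 0.3685/2.034 = 0.1812, so ω = 2 arcsin(0.1812) ≈ 20.9°.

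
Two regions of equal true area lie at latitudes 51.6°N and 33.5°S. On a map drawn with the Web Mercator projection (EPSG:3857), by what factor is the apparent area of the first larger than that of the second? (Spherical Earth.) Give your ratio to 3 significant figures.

Mercator is conformal with k = sec φ, so areal scale = k² = sec²φ.
At 51.6°: sec²(51.6°) = 1/0.6211² = 2.592.
At 33.5°: sec²(33.5°) = 1/0.8339² = 1.438.
Ratio = 2.592/1.438 = cos²(33.5°)/cos²(51.6°) ≈ 1.80.

1.80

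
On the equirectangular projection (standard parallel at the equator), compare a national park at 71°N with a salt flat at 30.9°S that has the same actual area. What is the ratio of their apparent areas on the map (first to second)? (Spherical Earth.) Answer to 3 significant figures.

2.64

For the equirectangular projection with φ₀ = 0 (plate carrée), h = 1 along meridians and k = sec φ along parallels.
Areal scale at 71°: h·k = 1.000 × 3.072 = 3.072.
Areal scale at 30.9°: h·k = 1.000 × 1.165 = 1.165.
Ratio = 3.072/1.165 ≈ 2.64.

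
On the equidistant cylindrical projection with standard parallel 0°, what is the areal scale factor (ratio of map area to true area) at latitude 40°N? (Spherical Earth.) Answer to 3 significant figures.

In the plate carrée (x = Rλ, y = Rφ), meridians are true-scale (h = 1) and parallels are stretched by k = sec φ.
Areal scale = h·k = 1 × sec φ; at 40°, h = 1.000, k = 1.305, so h·k = 1.305.

1.31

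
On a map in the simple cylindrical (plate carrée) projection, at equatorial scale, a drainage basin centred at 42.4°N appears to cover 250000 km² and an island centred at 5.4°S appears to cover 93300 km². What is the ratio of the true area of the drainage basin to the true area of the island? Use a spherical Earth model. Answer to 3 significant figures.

1.99

On the plate carrée, areal scale = h·k = 1 × sec φ, so true area = apparent × cos φ.
True area of drainage basin: 250000 × cos(42.4°) = 250000 × 0.7385 = 184600 km².
True area of island: 93300 × cos(5.4°) = 93300 × 0.9956 = 92890 km².
Ratio = 184600 / 92890 ≈ 1.99.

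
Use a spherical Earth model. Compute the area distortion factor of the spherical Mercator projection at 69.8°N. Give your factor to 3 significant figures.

The Mercator projection is conformal; its linear scale factor is the same in every direction and equals sec φ = 1/cos φ.
Areal scale = k² = sec²φ = 1/cos²(69.8°) = 1/0.3453² = 8.387.

8.39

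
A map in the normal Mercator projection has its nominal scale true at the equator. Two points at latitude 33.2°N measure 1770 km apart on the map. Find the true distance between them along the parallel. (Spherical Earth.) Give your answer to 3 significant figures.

The Mercator projection is conformal; its linear scale factor is the same in every direction and equals sec φ = 1/cos φ.
Along the parallel at 33.2°, map distances are exaggerated by k = sec 33.2° = 1.195.
True distance = 1770 / 1.195 = 1770 × cos 33.2° ≈ 1480 km.

1480 km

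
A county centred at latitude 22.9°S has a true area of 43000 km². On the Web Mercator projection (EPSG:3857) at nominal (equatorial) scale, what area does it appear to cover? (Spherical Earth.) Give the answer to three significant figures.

50700 km²

For Mercator, h = k = sec φ (a conformal cylindrical projection has a single point scale, 1/cos φ).
Areal scale = k² = sec²φ = 1/cos²(22.9°) = 1/0.9212² = 1.178.
Apparent area = 43000 × 1.178 ≈ 50700 km².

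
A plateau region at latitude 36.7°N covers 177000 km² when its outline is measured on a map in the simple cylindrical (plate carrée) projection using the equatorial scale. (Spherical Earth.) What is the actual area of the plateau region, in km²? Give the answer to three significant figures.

142000 km²

In the plate carrée (x = Rλ, y = Rφ), meridians are true-scale (h = 1) and parallels are stretched by k = sec φ.
Areal scale = h·k = 1 × sec φ; at 36.7°, h = 1.000, k = 1.247, so h·k = 1.247.
True area = apparent / (areal scale) = 177000 / 1.247 ≈ 142000 km².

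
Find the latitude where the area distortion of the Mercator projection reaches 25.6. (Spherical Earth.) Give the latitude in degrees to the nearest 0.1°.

78.6°

Mercator areal scale is sec²φ.
sec²φ = 25.6  ⇒  cos²φ = 0.03906  ⇒  cos φ = 0.1976.
φ = arccos(0.1976) ≈ 78.6°.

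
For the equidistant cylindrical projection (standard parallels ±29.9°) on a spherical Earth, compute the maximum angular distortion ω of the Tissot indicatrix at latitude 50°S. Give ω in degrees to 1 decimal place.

The equidistant cylindrical projection with φ₀ = 29.9° has h = 1 (meridians true) and k = cos φ₀ / cos φ along parallels.
At 50°: h = 1.000, k = 1.349; principal scales a = 1.349, b = 1.000.
sin(ω/2) = (a − b)/(a + b) = 0.3487/2.349 = 0.1484, so ω = 2 arcsin(0.1484) ≈ 17.1°.

17.1°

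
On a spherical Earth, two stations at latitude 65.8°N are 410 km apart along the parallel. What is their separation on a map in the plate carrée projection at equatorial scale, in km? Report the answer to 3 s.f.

1000 km

Plate carrée maps x = Rλ, y = Rφ. The meridian scale is h = 1 and the parallel scale is k = 1/cos φ = sec φ.
Along the parallel, k = sec 65.8° = 1/0.4099 = 2.439.
Map distance = 410 × 2.439 ≈ 1000 km.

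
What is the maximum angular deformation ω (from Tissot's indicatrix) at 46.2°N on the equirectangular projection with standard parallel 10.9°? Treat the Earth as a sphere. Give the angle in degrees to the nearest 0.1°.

The equidistant cylindrical projection with φ₀ = 10.9° has h = 1 (meridians true) and k = cos φ₀ / cos φ along parallels.
At 46.2°: h = 1.000, k = 1.419; principal scales a = 1.419, b = 1.000.
sin(ω/2) = (a − b)/(a + b) = 0.4187/2.419 = 0.1731, so ω = 2 arcsin(0.1731) ≈ 19.9°.

19.9°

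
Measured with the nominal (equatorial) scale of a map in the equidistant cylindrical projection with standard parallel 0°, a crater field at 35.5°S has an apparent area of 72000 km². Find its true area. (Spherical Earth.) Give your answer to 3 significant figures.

Plate carrée maps x = Rλ, y = Rφ. The meridian scale is h = 1 and the parallel scale is k = 1/cos φ = sec φ.
Areal scale = h·k = 1 × sec φ; at 35.5°, h = 1.000, k = 1.228, so h·k = 1.228.
True area = apparent / (areal scale) = 72000 / 1.228 ≈ 58600 km².

58600 km²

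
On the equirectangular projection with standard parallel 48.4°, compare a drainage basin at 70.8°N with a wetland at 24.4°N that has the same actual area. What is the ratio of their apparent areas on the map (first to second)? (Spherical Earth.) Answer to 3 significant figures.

2.77

With standard parallel φ₀ = 48.4°, the equirectangular projection gives x = Rλ cos φ₀, y = Rφ, so h = 1 and k = cos 48.4° / cos φ.
Areal scale at 70.8°: h·k = 1.000 × 2.019 = 2.019.
Areal scale at 24.4°: h·k = 1.000 × 0.7290 = 0.7290.
Ratio = 2.019/0.7290 ≈ 2.77.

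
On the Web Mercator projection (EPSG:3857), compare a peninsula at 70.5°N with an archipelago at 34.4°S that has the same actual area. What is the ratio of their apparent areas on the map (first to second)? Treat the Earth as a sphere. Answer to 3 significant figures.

Mercator areal scale is sec²φ.
At 70.5°: sec²(70.5°) = 1/0.3338² = 8.974.
At 34.4°: sec²(34.4°) = 1/0.8251² = 1.469.
Ratio = 8.974/1.469 = cos²(34.4°)/cos²(70.5°) ≈ 6.11.

6.11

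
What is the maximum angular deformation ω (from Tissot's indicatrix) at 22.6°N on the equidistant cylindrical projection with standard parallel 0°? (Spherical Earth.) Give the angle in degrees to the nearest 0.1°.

4.6°

For the equirectangular projection with φ₀ = 0 (plate carrée), h = 1 along meridians and k = sec φ along parallels.
At 22.6°: h = 1.000, k = 1.083; principal scales a = 1.083, b = 1.000.
sin(ω/2) = (a − b)/(a + b) = 0.08318/2.083 = 0.03993, so ω = 2 arcsin(0.03993) ≈ 4.6°.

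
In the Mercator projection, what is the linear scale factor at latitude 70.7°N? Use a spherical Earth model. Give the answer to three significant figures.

3.03

Mercator is conformal, so the point scale is isotropic: h = k = sec φ = 1/cos φ.
k = 1/cos 70.7° = 1/0.3305 = 3.026.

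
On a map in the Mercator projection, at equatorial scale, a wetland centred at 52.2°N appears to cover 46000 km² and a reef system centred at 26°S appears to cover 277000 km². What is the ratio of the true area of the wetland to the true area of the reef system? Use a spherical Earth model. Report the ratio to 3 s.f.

0.0772

On Mercator the areal scale is sec²φ, so true area = apparent × cos²φ.
True area of wetland: 46000 × cos²(52.2°) = 46000 × 0.3757 = 17280 km².
True area of reef system: 277000 × cos²(26°) = 277000 × 0.8078 = 223800 km².
Ratio = 17280 / 223800 ≈ 0.0772.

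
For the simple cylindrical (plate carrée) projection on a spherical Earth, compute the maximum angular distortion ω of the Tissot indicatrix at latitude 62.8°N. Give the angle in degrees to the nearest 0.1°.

Plate carrée maps x = Rλ, y = Rφ. The meridian scale is h = 1 and the parallel scale is k = 1/cos φ = sec φ.
At 62.8°: h = 1.000, k = 2.188; principal scales a = 2.188, b = 1.000.
sin(ω/2) = (a − b)/(a + b) = 1.188/3.188 = 0.3726, so ω = 2 arcsin(0.3726) ≈ 43.8°.

43.8°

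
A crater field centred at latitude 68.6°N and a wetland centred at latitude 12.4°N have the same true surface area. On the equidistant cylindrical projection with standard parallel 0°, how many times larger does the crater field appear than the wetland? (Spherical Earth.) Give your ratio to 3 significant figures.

2.68

In the plate carrée (x = Rλ, y = Rφ), meridians are true-scale (h = 1) and parallels are stretched by k = sec φ.
Areal scale at 68.6°: h·k = 1.000 × 2.741 = 2.741.
Areal scale at 12.4°: h·k = 1.000 × 1.024 = 1.024.
Ratio = 2.741/1.024 ≈ 2.68.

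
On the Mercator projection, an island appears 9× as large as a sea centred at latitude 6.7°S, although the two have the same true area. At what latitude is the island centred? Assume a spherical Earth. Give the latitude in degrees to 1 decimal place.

For equal true areas on Mercator, apparent areas scale as sec²φ, so the ratio is cos²φ₂ / cos²φ₁.
cos²φ₂ / cos²φ₁ = 9  ⇒  cos φ₁ = cos 6.7° / √9 = 0.9932/3.000 = 0.3311.
φ₁ = arccos(0.3311) ≈ 70.7°.

70.7°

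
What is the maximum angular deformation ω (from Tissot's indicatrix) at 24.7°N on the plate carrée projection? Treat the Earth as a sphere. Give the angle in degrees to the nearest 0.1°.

5.5°

In the plate carrée (x = Rλ, y = Rφ), meridians are true-scale (h = 1) and parallels are stretched by k = sec φ.
At 24.7°: h = 1.000, k = 1.101; principal scales a = 1.101, b = 1.000.
sin(ω/2) = (a − b)/(a + b) = 0.1007/2.101 = 0.04794, so ω = 2 arcsin(0.04794) ≈ 5.5°.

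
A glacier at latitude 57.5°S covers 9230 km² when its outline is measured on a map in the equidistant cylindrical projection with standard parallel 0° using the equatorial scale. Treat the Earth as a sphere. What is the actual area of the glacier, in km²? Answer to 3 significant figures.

4960 km²

For the equirectangular projection with φ₀ = 0 (plate carrée), h = 1 along meridians and k = sec φ along parallels.
Areal scale = h·k = 1 × sec φ; at 57.5°, h = 1.000, k = 1.861, so h·k = 1.861.
True area = apparent / (areal scale) = 9230 / 1.861 ≈ 4960 km².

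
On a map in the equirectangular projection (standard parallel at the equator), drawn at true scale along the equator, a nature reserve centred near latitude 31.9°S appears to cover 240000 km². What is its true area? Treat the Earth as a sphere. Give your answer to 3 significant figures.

Plate carrée maps x = Rλ, y = Rφ. The meridian scale is h = 1 and the parallel scale is k = 1/cos φ = sec φ.
Areal scale = h·k = 1 × sec φ; at 31.9°, h = 1.000, k = 1.178, so h·k = 1.178.
True area = apparent / (areal scale) = 240000 / 1.178 ≈ 204000 km².

204000 km²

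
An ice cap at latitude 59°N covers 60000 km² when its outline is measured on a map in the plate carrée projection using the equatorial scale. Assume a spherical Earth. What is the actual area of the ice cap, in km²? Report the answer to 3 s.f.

30900 km²

Plate carrée maps x = Rλ, y = Rφ. The meridian scale is h = 1 and the parallel scale is k = 1/cos φ = sec φ.
Areal scale = h·k = 1 × sec φ; at 59°, h = 1.000, k = 1.942, so h·k = 1.942.
True area = apparent / (areal scale) = 60000 / 1.942 ≈ 30900 km².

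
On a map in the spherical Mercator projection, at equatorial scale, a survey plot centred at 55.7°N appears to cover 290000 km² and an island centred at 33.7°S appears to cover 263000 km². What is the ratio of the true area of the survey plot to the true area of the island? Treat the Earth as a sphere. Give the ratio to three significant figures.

Mercator's areal exaggeration is sec²φ; hence true area = (apparent area) · cos²φ.
True area of survey plot: 290000 × cos²(55.7°) = 290000 × 0.3176 = 92090 km².
True area of island: 263000 × cos²(33.7°) = 263000 × 0.6921 = 182000 km².
Ratio = 92090 / 182000 ≈ 0.506.

0.506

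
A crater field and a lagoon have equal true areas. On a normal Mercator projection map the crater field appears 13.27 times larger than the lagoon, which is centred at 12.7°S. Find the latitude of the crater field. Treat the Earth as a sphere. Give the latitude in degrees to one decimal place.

Mercator areal scale is sec²φ, so apparent-area ratio = sec²φ₁ / sec²φ₂ = cos²φ₂ / cos²φ₁.
cos²φ₂ / cos²φ₁ = 13.27  ⇒  cos φ₁ = cos 12.7° / √13.27 = 0.9755/3.643 = 0.2678.
φ₁ = arccos(0.2678) ≈ 74.5°.

74.5°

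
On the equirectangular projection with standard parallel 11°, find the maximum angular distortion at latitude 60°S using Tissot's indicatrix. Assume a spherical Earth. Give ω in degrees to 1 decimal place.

37.9°

The equidistant cylindrical projection with φ₀ = 11° has h = 1 (meridians true) and k = cos φ₀ / cos φ along parallels.
At 60°: h = 1.000, k = 1.963; principal scales a = 1.963, b = 1.000.
sin(ω/2) = (a − b)/(a + b) = 0.9633/2.963 = 0.3251, so ω = 2 arcsin(0.3251) ≈ 37.9°.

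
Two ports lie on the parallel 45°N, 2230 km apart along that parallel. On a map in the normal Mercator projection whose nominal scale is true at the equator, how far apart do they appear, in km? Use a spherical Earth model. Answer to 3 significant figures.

3150 km

For Mercator, h = k = sec φ (a conformal cylindrical projection has a single point scale, 1/cos φ).
Along the parallel, k = sec 45° = 1/0.7071 = 1.414.
Map distance = 2230 × 1.414 ≈ 3150 km.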